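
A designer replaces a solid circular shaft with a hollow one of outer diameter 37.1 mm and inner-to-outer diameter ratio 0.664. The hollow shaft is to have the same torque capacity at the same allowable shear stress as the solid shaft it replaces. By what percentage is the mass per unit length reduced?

35.4 %

Equal τ_max and T ⇒ the solid shaft needs d_s³ = d_o³(1−k⁴), so d_s = 37.1·(1−0.664⁴)^(1/3) = 34.52 mm.
Area ratio A_h/A_s = d_o²(1−k²)/d_s² = (1−k²)/(1−k⁴)^(2/3) = 0.6458.
Mass saving = 1 − 0.6458 = 35.4 %.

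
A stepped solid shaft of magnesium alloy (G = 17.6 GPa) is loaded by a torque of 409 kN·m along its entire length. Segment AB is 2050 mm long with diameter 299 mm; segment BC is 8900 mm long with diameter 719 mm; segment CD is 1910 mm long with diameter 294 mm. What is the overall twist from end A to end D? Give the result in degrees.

J_AB = π(0.299)⁴/32 = 7.85×10^-4 m⁴; J_BC = π(0.719)⁴/32 = 0.0262 m⁴; J_CD = π(0.294)⁴/32 = 7.33×10^-4 m⁴.
θ = (T/G)·Σ L_i/J_i = (409000/17.6×10⁹)·(2.05/7.85×10^-4 + 8.90/0.0262 + 1.91/7.33×10^-4) = 0.1291 rad.

7.40°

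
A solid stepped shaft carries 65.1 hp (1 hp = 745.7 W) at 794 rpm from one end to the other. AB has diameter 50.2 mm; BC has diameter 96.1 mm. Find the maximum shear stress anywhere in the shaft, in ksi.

3.41 ksi

ω = 2π·794/60 = 83.15 rad/s, so T = P/ω = 65.1×745.7 / 83.15 = 583.8 N·m.
Under the same torque, τ_max = 16T/(πd³) is largest where d is smallest — segment AB (d = 50.2 mm).
τ_max = 16·583.8/(π·(0.0502)³) = 2.350×10^7 Pa.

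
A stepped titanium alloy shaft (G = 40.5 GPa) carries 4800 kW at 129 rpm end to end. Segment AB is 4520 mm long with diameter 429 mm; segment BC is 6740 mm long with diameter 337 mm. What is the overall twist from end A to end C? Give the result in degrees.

3.36°

ω = 2π·129/60 = 13.51 rad/s, so T = P/ω = 4800×10³ / 13.51 = 355300 N·m.
J_AB = π(0.429)⁴/32 = 3.33×10^-3 m⁴; J_BC = π(0.337)⁴/32 = 1.27×10^-3 m⁴.
θ = (T/G)·Σ L_i/J_i = (355300/40.5×10⁹)·(4.52/3.33×10^-3 + 6.74/1.27×10^-3) = 0.05862 rad.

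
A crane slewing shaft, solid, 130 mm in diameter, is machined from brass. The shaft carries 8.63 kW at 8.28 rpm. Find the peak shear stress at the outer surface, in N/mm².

23.1 N/mm²

ω = 2π·8.28/60 = 0.8671 rad/s, so T = P/ω = 8.63×10³ / 0.8671 = 9953 N·m.
J = πd⁴/32 = π(0.130)⁴/32 = 2.804×10^-5 m⁴.
τ_max = T·r/J = 9953 × 0.0650 / 2.804×10^-5 = 2.307×10^7 Pa.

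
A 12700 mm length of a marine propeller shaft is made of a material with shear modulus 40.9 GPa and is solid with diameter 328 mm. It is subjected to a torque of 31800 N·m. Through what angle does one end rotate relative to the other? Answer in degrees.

0.498°

J = πd⁴/32 = π(0.328)⁴/32 = 1.136×10^-3 m⁴.
θ = T·L/(G·J) = 31800 × 12.7 / (40.9×10⁹ × 1.136×10^-3) = 8.690×10^-3 rad.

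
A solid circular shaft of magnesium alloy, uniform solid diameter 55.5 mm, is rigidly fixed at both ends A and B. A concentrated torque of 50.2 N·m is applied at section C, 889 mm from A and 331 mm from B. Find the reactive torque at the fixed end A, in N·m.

With uniform GJ and both ends fixed, compatibility θ_AC = θ_CB gives T_A·a = T_B·b, together with T_A + T_B = T₀.
T_A = T₀·b/(a+b) = 50.20·331/1220 = 13.62 N·m; T_B = 36.58 N·m.

13.6 N·m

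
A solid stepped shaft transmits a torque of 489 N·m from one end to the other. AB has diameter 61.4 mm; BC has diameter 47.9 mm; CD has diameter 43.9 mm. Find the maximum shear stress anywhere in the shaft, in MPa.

29.4 MPa

Under the same torque, τ_max = 16T/(πd³) is largest where d is smallest — segment CD (d = 43.9 mm).
τ_max = 16·489.0/(π·(0.0439)³) = 2.944×10^7 Pa.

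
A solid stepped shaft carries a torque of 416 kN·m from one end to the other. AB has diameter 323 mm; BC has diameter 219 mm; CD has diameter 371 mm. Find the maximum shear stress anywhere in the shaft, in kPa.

202000 kPa

Under the same torque, τ_max = 16T/(πd³) is largest where d is smallest — segment BC (d = 219 mm).
τ_max = 16·416000/(π·(0.219)³) = 2.017×10^8 Pa.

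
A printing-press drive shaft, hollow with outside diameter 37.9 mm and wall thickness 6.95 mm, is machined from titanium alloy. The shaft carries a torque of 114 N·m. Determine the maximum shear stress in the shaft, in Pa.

J = π(d_o⁴ − d_i⁴)/32 = π(0.0379⁴ − 0.0240⁴)/32 = 1.700×10^-7 m⁴.
τ_max = T·r/J = 114.0 × 0.0189 / 1.700×10^-7 = 1.271×10^7 Pa.

1.27e7 Pa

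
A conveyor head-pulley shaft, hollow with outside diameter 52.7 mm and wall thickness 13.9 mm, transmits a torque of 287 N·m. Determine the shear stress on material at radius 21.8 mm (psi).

J = π(d_o⁴ − d_i⁴)/32 = π(0.0527⁴ − 0.0249⁴)/32 = 7.195×10^-7 m⁴.
Shear stress varies linearly with radius: τ = T·r/J = 287.0 × 0.0218 / 7.195×10^-7 = 8.696×10^6 Pa.

1260 psi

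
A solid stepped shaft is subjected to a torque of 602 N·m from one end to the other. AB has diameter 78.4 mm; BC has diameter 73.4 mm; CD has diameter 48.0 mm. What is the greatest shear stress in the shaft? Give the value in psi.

Under the same torque, τ_max = 16T/(πd³) is largest where d is smallest — segment CD (d = 48.0 mm).
τ_max = 16·602.0/(π·(0.0480)³) = 2.772×10^7 Pa.

4020 psi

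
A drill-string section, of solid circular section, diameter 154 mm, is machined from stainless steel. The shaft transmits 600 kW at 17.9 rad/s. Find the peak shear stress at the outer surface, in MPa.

ω = 17.9 rad/s, so T = P/ω = 600×10³ / 17.90 = 33520 N·m.
J = πd⁴/32 = π(0.154)⁴/32 = 5.522×10^-5 m⁴.
τ_max = T·r/J = 33520 × 0.0770 / 5.522×10^-5 = 4.674×10^7 Pa.

46.7 MPa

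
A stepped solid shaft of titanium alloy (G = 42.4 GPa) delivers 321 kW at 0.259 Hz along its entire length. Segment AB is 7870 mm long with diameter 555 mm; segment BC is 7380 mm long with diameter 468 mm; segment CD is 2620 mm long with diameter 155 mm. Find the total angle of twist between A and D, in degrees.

13.0°

ω = 2π·0.259 = 1.627 rad/s, so T = P/ω = 321×10³ / 1.627 = 197300 N·m.
J_AB = π(0.555)⁴/32 = 9.31×10^-3 m⁴; J_BC = π(0.468)⁴/32 = 4.71×10^-3 m⁴; J_CD = π(0.155)⁴/32 = 5.67×10^-5 m⁴.
θ = (T/G)·Σ L_i/J_i = (197300/42.4×10⁹)·(7.87/9.31×10^-3 + 7.38/4.71×10^-3 + 2.62/5.67×10^-5) = 0.2263 rad.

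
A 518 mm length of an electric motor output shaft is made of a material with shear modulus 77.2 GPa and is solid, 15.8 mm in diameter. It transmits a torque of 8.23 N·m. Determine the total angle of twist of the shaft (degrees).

0.517°

J = πd⁴/32 = π(0.0158)⁴/32 = 6.118×10^-9 m⁴.
θ = T·L/(G·J) = 8.230 × 0.518 / (77.2×10⁹ × 6.118×10^-9) = 9.026×10^-3 rad.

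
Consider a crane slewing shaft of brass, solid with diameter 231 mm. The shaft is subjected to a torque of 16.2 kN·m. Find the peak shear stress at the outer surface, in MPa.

J = πd⁴/32 = π(0.231)⁴/32 = 2.795×10^-4 m⁴.
τ_max = T·r/J = 16200 × 0.116 / 2.795×10^-4 = 6.693×10^6 Pa.

6.69 MPa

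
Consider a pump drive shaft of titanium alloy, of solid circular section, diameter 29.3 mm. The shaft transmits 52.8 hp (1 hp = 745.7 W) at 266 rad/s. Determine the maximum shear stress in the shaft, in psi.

ω = 266 rad/s, so T = P/ω = 52.8×745.7 / 266.0 = 148.0 N·m.
J = πd⁴/32 = π(0.0293)⁴/32 = 7.236×10^-8 m⁴.
τ_max = T·r/J = 148.0 × 0.0146 / 7.236×10^-8 = 2.997×10^7 Pa.

4350 psi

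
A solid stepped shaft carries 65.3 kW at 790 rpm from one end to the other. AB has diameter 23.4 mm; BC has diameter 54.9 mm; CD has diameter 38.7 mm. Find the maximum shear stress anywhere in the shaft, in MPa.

ω = 2π·790/60 = 82.73 rad/s, so T = P/ω = 65.3×10³ / 82.73 = 789.3 N·m.
Under the same torque, τ_max = 16T/(πd³) is largest where d is smallest — segment AB (d = 23.4 mm).
τ_max = 16·789.3/(π·(0.0234)³) = 3.137×10^8 Pa.

314 MPa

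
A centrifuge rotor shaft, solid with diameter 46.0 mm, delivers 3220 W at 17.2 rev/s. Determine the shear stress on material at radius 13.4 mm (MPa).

0.908 MPa

ω = 2π·17.2 = 108.1 rad/s, so T = P/ω = 3220 / 108.1 = 29.80 N·m.
J = πd⁴/32 = π(0.0460)⁴/32 = 4.396×10^-7 m⁴.
Shear stress varies linearly with radius: τ = T·r/J = 29.80 × 0.0134 / 4.396×10^-7 = 9.083×10^5 Pa.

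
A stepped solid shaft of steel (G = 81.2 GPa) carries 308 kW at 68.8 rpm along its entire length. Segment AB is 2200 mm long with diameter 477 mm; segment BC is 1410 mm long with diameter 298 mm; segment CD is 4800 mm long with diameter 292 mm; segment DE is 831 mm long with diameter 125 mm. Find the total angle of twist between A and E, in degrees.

ω = 2π·68.8/60 = 7.205 rad/s, so T = P/ω = 308×10³ / 7.205 = 42750 N·m.
J_AB = π(0.477)⁴/32 = 5.08×10^-3 m⁴; J_BC = π(0.298)⁴/32 = 7.74×10^-4 m⁴; J_CD = π(0.292)⁴/32 = 7.14×10^-4 m⁴; J_DE = π(0.125)⁴/32 = 2.40×10^-5 m⁴.
θ = (T/G)·Σ L_i/J_i = (42750/81.2×10⁹)·(2.20/5.08×10^-3 + 1.41/7.74×10^-4 + 4.80/7.14×10^-4 + 0.831/2.40×10^-5) = 0.02298 rad.

1.32°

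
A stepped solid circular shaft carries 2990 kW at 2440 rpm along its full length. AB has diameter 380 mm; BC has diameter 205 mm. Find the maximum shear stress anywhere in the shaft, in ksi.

1.00 ksi

ω = 2π·2440/60 = 255.5 rad/s, so T = P/ω = 2990×10³ / 255.5 = 11700 N·m.
Under the same torque, τ_max = 16T/(πd³) is largest where d is smallest — segment BC (d = 205 mm).
τ_max = 16·11700/(π·(0.205)³) = 6.918×10^6 Pa.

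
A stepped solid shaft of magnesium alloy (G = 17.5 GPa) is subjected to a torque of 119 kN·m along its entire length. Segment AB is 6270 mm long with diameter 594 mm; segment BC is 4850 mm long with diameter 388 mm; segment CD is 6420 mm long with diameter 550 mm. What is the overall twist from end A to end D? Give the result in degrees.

1.33°

J_AB = π(0.594)⁴/32 = 0.0122 m⁴; J_BC = π(0.388)⁴/32 = 2.22×10^-3 m⁴; J_CD = π(0.550)⁴/32 = 8.98×10^-3 m⁴.
θ = (T/G)·Σ L_i/J_i = (119000/17.5×10⁹)·(6.27/0.0122 + 4.85/2.22×10^-3 + 6.42/8.98×10^-3) = 0.02317 rad.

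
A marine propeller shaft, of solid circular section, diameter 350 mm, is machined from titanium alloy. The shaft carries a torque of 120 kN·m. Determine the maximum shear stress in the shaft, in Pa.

1.43e7 Pa

J = πd⁴/32 = π(0.350)⁴/32 = 1.473×10^-3 m⁴.
τ_max = T·r/J = 120000 × 0.175 / 1.473×10^-3 = 1.425×10^7 Pa.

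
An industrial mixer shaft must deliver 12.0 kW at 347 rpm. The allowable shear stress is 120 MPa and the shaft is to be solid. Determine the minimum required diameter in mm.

24.1 mm

ω = 2π·347/60 = 36.34 rad/s, so T = P/ω = 12.0×10³ / 36.34 = 330.2 N·m.
For a solid shaft τ_max = 16T/(πd³), so d = (16T/(π τ_allow))^(1/3) = (16·330.2/(π·1.20×10^8))^(1/3) = 0.02411 m.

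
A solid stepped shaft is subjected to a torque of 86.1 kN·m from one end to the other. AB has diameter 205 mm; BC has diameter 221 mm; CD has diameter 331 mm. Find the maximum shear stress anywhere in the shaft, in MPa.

Under the same torque, τ_max = 16T/(πd³) is largest where d is smallest — segment AB (d = 205 mm).
τ_max = 16·86100/(π·(0.205)³) = 5.090×10^7 Pa.

50.9 MPa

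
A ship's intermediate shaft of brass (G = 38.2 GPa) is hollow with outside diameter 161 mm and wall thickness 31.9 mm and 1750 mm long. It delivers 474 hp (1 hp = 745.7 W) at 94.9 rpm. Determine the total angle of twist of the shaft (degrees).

ω = 2π·94.9/60 = 9.938 rad/s, so T = P/ω = 474×745.7 / 9.938 = 35570 N·m.
J = π(d_o⁴ − d_i⁴)/32 = π(0.161⁴ − 0.0972⁴)/32 = 5.720×10^-5 m⁴.
θ = T·L/(G·J) = 35570 × 1.75 / (38.2×10⁹ × 5.720×10^-5) = 0.02849 rad.

1.63°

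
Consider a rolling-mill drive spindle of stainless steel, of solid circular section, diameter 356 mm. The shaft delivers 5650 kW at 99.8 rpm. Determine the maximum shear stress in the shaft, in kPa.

ω = 2π·99.8/60 = 10.45 rad/s, so T = P/ω = 5650×10³ / 10.45 = 540600 N·m.
J = πd⁴/32 = π(0.356)⁴/32 = 1.577×10^-3 m⁴.
τ_max = T·r/J = 540600 × 0.178 / 1.577×10^-3 = 6.103×10^7 Pa.

61000 kPa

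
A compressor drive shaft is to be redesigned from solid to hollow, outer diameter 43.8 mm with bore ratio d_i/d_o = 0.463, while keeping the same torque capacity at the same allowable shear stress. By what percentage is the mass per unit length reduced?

18.9 %

Equal τ_max and T ⇒ the solid shaft needs d_s³ = d_o³(1−k⁴), so d_s = 43.8·(1−0.463⁴)^(1/3) = 43.12 mm.
Area ratio A_h/A_s = d_o²(1−k²)/d_s² = (1−k²)/(1−k⁴)^(2/3) = 0.8107.
Mass saving = 1 − 0.8107 = 18.9 %.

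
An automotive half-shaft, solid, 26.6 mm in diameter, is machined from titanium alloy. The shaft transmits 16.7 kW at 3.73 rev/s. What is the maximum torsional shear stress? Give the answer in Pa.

ω = 2π·3.73 = 23.44 rad/s, so T = P/ω = 16.7×10³ / 23.44 = 712.6 N·m.
J = πd⁴/32 = π(0.0266)⁴/32 = 4.915×10^-8 m⁴.
τ_max = T·r/J = 712.6 × 0.0133 / 4.915×10^-8 = 1.928×10^8 Pa.

1.93e8 Pa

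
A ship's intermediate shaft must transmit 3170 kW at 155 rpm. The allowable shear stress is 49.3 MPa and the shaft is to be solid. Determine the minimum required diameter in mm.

272 mm

ω = 2π·155/60 = 16.23 rad/s, so T = P/ω = 3170×10³ / 16.23 = 195300 N·m.
For a solid shaft τ_max = 16T/(πd³), so d = (16T/(π τ_allow))^(1/3) = (16·195300/(π·4.93×10^7))^(1/3) = 0.2722 m.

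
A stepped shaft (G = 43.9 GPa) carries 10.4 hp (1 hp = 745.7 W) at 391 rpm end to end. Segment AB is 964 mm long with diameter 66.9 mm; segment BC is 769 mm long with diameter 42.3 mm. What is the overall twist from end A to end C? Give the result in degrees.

0.726°

ω = 2π·391/60 = 40.95 rad/s, so T = P/ω = 10.4×745.7 / 40.95 = 189.4 N·m.
J_AB = π(0.0669)⁴/32 = 1.97×10^-6 m⁴; J_BC = π(0.0423)⁴/32 = 3.14×10^-7 m⁴.
θ = (T/G)·Σ L_i/J_i = (189.4/43.9×10⁹)·(0.964/1.97×10^-6 + 0.769/3.14×10^-7) = 0.01267 rad.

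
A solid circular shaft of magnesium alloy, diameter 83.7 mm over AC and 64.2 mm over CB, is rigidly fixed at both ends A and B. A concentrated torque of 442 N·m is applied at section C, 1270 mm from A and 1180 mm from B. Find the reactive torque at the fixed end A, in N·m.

322 N·m

Compatibility: T_A·a/J_AC = T_B·b/J_CB with T_A + T_B = T₀.
J_AC = 4.82×10^-6 m⁴, J_CB = 1.67×10^-6 m⁴, so T_A = T₀·(J_AC/a)/((J_AC/a)+(J_CB/b)) = 322.0 N·m, T_B = 120.0 N·m.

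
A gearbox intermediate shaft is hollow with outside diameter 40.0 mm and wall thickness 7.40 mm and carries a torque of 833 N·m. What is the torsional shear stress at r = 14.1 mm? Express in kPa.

55500 kPa

J = π(d_o⁴ − d_i⁴)/32 = π(0.0400⁴ − 0.0252⁴)/32 = 2.117×10^-7 m⁴.
Shear stress varies linearly with radius: τ = T·r/J = 833.0 × 0.0141 / 2.117×10^-7 = 5.547×10^7 Pa.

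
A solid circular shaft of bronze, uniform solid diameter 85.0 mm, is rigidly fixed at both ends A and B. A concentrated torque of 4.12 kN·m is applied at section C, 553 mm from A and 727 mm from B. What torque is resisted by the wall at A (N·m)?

2340 N·m

With uniform GJ and both ends fixed, compatibility θ_AC = θ_CB gives T_A·a = T_B·b, together with T_A + T_B = T₀.
T_A = T₀·b/(a+b) = 4120·727/1280 = 2340 N·m; T_B = 1780 N·m.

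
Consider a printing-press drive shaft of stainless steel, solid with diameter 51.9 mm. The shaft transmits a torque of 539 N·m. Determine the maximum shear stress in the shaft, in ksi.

2.85 ksi

J = πd⁴/32 = π(0.0519)⁴/32 = 7.123×10^-7 m⁴.
τ_max = T·r/J = 539.0 × 0.0260 / 7.123×10^-7 = 1.964×10^7 Pa.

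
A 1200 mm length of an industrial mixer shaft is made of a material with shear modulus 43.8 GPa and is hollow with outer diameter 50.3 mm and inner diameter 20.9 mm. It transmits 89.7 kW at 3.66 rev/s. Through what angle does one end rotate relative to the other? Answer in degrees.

10.0°

ω = 2π·3.66 = 23.00 rad/s, so T = P/ω = 89.7×10³ / 23.00 = 3901 N·m.
J = π(d_o⁴ − d_i⁴)/32 = π(0.0503⁴ − 0.0209⁴)/32 = 6.097×10^-7 m⁴.
θ = T·L/(G·J) = 3901 × 1.20 / (43.8×10⁹ × 6.097×10^-7) = 0.1753 rad.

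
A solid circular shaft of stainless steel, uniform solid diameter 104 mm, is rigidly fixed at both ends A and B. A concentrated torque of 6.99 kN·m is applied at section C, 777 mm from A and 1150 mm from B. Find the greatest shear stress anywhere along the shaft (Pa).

1.89e7 Pa

With uniform GJ and both ends fixed, compatibility θ_AC = θ_CB gives T_A·a = T_B·b, together with T_A + T_B = T₀.
T_A = T₀·b/(a+b) = 6990·1150/1927 = 4172 N·m; T_B = 2818 N·m.
τ in each portion: τ_AC = 1.89×10^7 Pa, τ_CB = 1.28×10^7 Pa; maximum is in AC.
τ_max = T_AC·r/J = 4172·0.0520/1.15×10^-5 = 1.889×10^7 Pa.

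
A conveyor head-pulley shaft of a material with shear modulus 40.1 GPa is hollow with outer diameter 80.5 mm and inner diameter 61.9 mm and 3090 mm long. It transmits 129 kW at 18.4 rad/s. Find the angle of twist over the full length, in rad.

0.201 rad

ω = 18.4 rad/s, so T = P/ω = 129×10³ / 18.40 = 7011 N·m.
J = π(d_o⁴ − d_i⁴)/32 = π(0.0805⁴ − 0.0619⁴)/32 = 2.681×10^-6 m⁴.
θ = T·L/(G·J) = 7011 × 3.09 / (40.1×10⁹ × 2.681×10^-6) = 0.2015 rad.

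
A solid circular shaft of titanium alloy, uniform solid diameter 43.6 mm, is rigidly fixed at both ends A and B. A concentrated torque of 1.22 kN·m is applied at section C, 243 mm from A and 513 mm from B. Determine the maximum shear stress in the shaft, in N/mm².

With uniform GJ and both ends fixed, compatibility θ_AC = θ_CB gives T_A·a = T_B·b, together with T_A + T_B = T₀.
T_A = T₀·b/(a+b) = 1220·513/756.0 = 827.9 N·m; T_B = 392.1 N·m.
τ in each portion: τ_AC = 5.09×10^7 Pa, τ_CB = 2.41×10^7 Pa; maximum is in AC.
τ_max = T_AC·r/J = 827.9·0.0218/3.55×10^-7 = 5.087×10^7 Pa.

50.9 N/mm²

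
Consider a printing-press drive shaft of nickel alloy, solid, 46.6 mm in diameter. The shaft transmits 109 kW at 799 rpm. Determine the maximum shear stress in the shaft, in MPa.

65.6 MPa

ω = 2π·799/60 = 83.67 rad/s, so T = P/ω = 109×10³ / 83.67 = 1303 N·m.
J = πd⁴/32 = π(0.0466)⁴/32 = 4.630×10^-7 m⁴.
τ_max = T·r/J = 1303 × 0.0233 / 4.630×10^-7 = 6.556×10^7 Pa.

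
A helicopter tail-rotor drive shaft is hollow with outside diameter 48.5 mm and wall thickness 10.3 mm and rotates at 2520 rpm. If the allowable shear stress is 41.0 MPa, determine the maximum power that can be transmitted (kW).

J = π(d_o⁴ − d_i⁴)/32 = π(0.0485⁴ − 0.0279⁴)/32 = 4.837×10^-7 m⁴.
T_max = τ_allow·J/r = 4.10×10^7 × 4.837×10^-7 / 0.0243 = 817.8 N·m.
ω = 2π·2520/60 = 263.9 rad/s, so P_max = T_max·ω = 2.158×10^5 W.

216 kW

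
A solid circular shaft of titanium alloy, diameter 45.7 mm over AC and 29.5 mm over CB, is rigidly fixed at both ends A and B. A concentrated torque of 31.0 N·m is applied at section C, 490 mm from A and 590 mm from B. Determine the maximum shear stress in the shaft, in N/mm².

1.45 N/mm²

Compatibility: T_A·a/J_AC = T_B·b/J_CB with T_A + T_B = T₀.
J_AC = 4.28×10^-7 m⁴, J_CB = 7.44×10^-8 m⁴, so T_A = T₀·(J_AC/a)/((J_AC/a)+(J_CB/b)) = 27.09 N·m, T_B = 3.907 N·m.
τ in each portion: τ_AC = 1.45×10^6 Pa, τ_CB = 7.75×10^5 Pa; maximum is in AC.
τ_max = T_AC·r/J = 27.09·0.0229/4.28×10^-7 = 1.446×10^6 Pa.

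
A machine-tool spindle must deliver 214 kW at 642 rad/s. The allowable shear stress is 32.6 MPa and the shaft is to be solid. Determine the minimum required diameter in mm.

37.3 mm

ω = 642 rad/s, so T = P/ω = 214×10³ / 642.0 = 333.3 N·m.
For a solid shaft τ_max = 16T/(πd³), so d = (16T/(π τ_allow))^(1/3) = (16·333.3/(π·3.26×10^7))^(1/3) = 0.03734 m.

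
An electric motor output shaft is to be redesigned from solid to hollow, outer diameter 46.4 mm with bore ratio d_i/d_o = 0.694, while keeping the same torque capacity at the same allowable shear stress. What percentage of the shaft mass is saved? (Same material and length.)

38.2 %

Equal τ_max and T ⇒ the solid shaft needs d_s³ = d_o³(1−k⁴), so d_s = 46.4·(1−0.694⁴)^(1/3) = 42.49 mm.
Area ratio A_h/A_s = d_o²(1−k²)/d_s² = (1−k²)/(1−k⁴)^(2/3) = 0.6181.
Mass saving = 1 − 0.6181 = 38.2 %.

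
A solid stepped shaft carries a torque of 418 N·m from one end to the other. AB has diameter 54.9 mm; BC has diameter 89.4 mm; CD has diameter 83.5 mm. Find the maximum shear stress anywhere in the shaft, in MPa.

12.9 MPa

Under the same torque, τ_max = 16T/(πd³) is largest where d is smallest — segment AB (d = 54.9 mm).
τ_max = 16·418.0/(π·(0.0549)³) = 1.287×10^7 Pa.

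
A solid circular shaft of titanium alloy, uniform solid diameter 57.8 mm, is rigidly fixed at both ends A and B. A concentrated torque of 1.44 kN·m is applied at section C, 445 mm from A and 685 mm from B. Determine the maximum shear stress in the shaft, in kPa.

With uniform GJ and both ends fixed, compatibility θ_AC = θ_CB gives T_A·a = T_B·b, together with T_A + T_B = T₀.
T_A = T₀·b/(a+b) = 1440·685/1130 = 872.9 N·m; T_B = 567.1 N·m.
τ in each portion: τ_AC = 2.30×10^7 Pa, τ_CB = 1.50×10^7 Pa; maximum is in AC.
τ_max = T_AC·r/J = 872.9·0.0289/1.10×10^-6 = 2.302×10^7 Pa.

23000 kPa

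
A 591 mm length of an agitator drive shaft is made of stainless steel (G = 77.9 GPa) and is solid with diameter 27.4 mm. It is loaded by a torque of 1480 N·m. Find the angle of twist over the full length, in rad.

0.203 rad

J = πd⁴/32 = π(0.0274)⁴/32 = 5.534×10^-8 m⁴.
θ = T·L/(G·J) = 1480 × 0.591 / (77.9×10⁹ × 5.534×10^-8) = 0.2029 rad.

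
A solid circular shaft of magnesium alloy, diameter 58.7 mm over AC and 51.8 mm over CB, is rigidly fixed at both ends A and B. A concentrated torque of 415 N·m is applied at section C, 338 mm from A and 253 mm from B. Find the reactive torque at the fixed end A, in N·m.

229 N·m

Compatibility: T_A·a/J_AC = T_B·b/J_CB with T_A + T_B = T₀.
J_AC = 1.17×10^-6 m⁴, J_CB = 7.07×10^-7 m⁴, so T_A = T₀·(J_AC/a)/((J_AC/a)+(J_CB/b)) = 229.3 N·m, T_B = 185.7 N·m.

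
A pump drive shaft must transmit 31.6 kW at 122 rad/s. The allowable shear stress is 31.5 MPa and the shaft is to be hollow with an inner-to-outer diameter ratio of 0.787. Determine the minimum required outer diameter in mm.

40.8 mm

ω = 122 rad/s, so T = P/ω = 31.6×10³ / 122.0 = 259.0 N·m.
For a hollow shaft with d_i/d_o = 0.787: τ_max = 16T/(π d_o³ (1−k⁴)), so d_o = [16T/(π τ_allow (1−k⁴))]^(1/3) = [16·259.0/(π·3.15×10^7·0.6164)]^(1/3) = 0.04080 m.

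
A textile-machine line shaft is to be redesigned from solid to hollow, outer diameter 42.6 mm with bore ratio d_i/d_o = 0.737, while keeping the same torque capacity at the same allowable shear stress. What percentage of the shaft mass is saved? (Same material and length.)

42.3 %

Equal τ_max and T ⇒ the solid shaft needs d_s³ = d_o³(1−k⁴), so d_s = 42.6·(1−0.737⁴)^(1/3) = 37.91 mm.
Area ratio A_h/A_s = d_o²(1−k²)/d_s² = (1−k²)/(1−k⁴)^(2/3) = 0.5767.
Mass saving = 1 − 0.5767 = 42.3 %.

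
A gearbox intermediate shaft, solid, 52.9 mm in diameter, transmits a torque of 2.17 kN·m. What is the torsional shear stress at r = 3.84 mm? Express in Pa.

J = πd⁴/32 = π(0.0529)⁴/32 = 7.688×10^-7 m⁴.
Shear stress varies linearly with radius: τ = T·r/J = 2170 × 0.00384 / 7.688×10^-7 = 1.084×10^7 Pa.

1.08e7 Pa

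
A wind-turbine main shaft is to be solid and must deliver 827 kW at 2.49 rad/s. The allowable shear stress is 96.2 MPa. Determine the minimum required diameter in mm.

260 mm

ω = 2.49 rad/s, so T = P/ω = 827×10³ / 2.490 = 332100 N·m.
For a solid shaft τ_max = 16T/(πd³), so d = (16T/(π τ_allow))^(1/3) = (16·332100/(π·9.62×10^7))^(1/3) = 0.2600 m.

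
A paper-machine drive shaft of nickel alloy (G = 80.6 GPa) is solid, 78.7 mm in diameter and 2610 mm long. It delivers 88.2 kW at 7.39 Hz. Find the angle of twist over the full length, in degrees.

ω = 2π·7.39 = 46.43 rad/s, so T = P/ω = 88.2×10³ / 46.43 = 1900 N·m.
J = πd⁴/32 = π(0.0787)⁴/32 = 3.766×10^-6 m⁴.
θ = T·L/(G·J) = 1900 × 2.61 / (80.6×10⁹ × 3.766×10^-6) = 0.01633 rad.

0.936°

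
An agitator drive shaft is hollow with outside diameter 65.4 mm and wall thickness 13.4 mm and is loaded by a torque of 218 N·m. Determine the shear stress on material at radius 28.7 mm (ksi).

J = π(d_o⁴ − d_i⁴)/32 = π(0.0654⁴ − 0.0386⁴)/32 = 1.578×10^-6 m⁴.
Shear stress varies linearly with radius: τ = T·r/J = 218.0 × 0.0287 / 1.578×10^-6 = 3.965×10^6 Pa.

0.575 ksi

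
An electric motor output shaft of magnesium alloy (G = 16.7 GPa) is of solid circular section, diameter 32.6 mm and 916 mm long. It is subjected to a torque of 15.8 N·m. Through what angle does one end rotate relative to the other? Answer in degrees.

J = πd⁴/32 = π(0.0326)⁴/32 = 1.109×10^-7 m⁴.
θ = T·L/(G·J) = 15.80 × 0.916 / (16.7×10⁹ × 1.109×10^-7) = 7.816×10^-3 rad.

0.448°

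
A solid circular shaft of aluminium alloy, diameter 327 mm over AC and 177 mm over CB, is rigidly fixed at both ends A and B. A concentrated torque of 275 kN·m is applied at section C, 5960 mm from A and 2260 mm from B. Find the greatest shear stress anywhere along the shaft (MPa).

Compatibility: T_A·a/J_AC = T_B·b/J_CB with T_A + T_B = T₀.
J_AC = 1.12×10^-3 m⁴, J_CB = 9.64×10^-5 m⁴, so T_A = T₀·(J_AC/a)/((J_AC/a)+(J_CB/b)) = 224200 N·m, T_B = 50760 N·m.
τ in each portion: τ_AC = 3.27×10^7 Pa, τ_CB = 4.66×10^7 Pa; maximum is in CB.
τ_max = T_CB·r/J = 50760·0.0885/9.64×10^-5 = 4.662×10^7 Pa.

46.6 MPa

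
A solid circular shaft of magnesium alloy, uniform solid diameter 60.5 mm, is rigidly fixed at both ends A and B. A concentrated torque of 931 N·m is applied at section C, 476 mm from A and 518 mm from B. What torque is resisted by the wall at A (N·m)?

485 N·m

With uniform GJ and both ends fixed, compatibility θ_AC = θ_CB gives T_A·a = T_B·b, together with T_A + T_B = T₀.
T_A = T₀·b/(a+b) = 931.0·518/994.0 = 485.2 N·m; T_B = 445.8 N·m.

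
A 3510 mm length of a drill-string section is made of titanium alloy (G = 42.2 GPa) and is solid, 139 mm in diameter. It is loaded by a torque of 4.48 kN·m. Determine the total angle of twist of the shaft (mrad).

J = πd⁴/32 = π(0.139)⁴/32 = 3.665×10^-5 m⁴.
θ = T·L/(G·J) = 4480 × 3.51 / (42.2×10⁹ × 3.665×10^-5) = 0.01017 rad.

10.2 mrad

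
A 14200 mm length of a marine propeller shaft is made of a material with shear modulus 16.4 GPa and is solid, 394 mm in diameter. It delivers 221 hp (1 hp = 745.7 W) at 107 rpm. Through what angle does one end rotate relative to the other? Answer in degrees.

0.308°

ω = 2π·107/60 = 11.21 rad/s, so T = P/ω = 221×745.7 / 11.21 = 14710 N·m.
J = πd⁴/32 = π(0.394)⁴/32 = 2.366×10^-3 m⁴.
θ = T·L/(G·J) = 14710 × 14.2 / (16.4×10⁹ × 2.366×10^-3) = 5.383×10^-3 rad.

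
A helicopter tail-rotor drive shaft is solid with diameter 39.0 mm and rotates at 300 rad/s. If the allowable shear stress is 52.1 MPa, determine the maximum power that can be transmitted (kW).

182 kW

J = πd⁴/32 = π(0.0390)⁴/32 = 2.271×10^-7 m⁴.
T_max = τ_allow·J/r = 5.21×10^7 × 2.271×10^-7 / 0.0195 = 606.8 N·m.
ω = 300 rad/s, so P_max = T_max·ω = 1.820×10^5 W.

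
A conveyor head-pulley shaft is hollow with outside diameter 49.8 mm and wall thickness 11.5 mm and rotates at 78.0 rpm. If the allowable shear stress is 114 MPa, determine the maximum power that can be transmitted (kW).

20.7 kW

J = π(d_o⁴ − d_i⁴)/32 = π(0.0498⁴ − 0.0268⁴)/32 = 5.532×10^-7 m⁴.
T_max = τ_allow·J/r = 1.14×10^8 × 5.532×10^-7 / 0.0249 = 2533 N·m.
ω = 2π·78.0/60 = 8.168 rad/s, so P_max = T_max·ω = 2.069×10^4 W.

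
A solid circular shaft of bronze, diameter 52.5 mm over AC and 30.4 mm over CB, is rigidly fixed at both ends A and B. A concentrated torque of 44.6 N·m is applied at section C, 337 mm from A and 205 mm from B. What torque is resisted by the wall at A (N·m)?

37.6 N·m

Compatibility: T_A·a/J_AC = T_B·b/J_CB with T_A + T_B = T₀.
J_AC = 7.46×10^-7 m⁴, J_CB = 8.38×10^-8 m⁴, so T_A = T₀·(J_AC/a)/((J_AC/a)+(J_CB/b)) = 37.64 N·m, T_B = 6.957 N·m.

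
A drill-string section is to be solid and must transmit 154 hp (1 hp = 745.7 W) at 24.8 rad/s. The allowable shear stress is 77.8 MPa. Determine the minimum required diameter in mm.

ω = 24.8 rad/s, so T = P/ω = 154×745.7 / 24.80 = 4631 N·m.
For a solid shaft τ_max = 16T/(πd³), so d = (16T/(π τ_allow))^(1/3) = (16·4631/(π·7.78×10^7))^(1/3) = 0.06718 m.

67.2 mm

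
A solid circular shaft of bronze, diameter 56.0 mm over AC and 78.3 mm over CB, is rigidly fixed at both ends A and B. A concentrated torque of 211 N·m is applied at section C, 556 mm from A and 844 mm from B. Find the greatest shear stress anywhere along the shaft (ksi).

0.252 ksi

Compatibility: T_A·a/J_AC = T_B·b/J_CB with T_A + T_B = T₀.
J_AC = 9.65×10^-7 m⁴, J_CB = 3.69×10^-6 m⁴, so T_A = T₀·(J_AC/a)/((J_AC/a)+(J_CB/b)) = 59.98 N·m, T_B = 151.0 N·m.
τ in each portion: τ_AC = 1.74×10^6 Pa, τ_CB = 1.60×10^6 Pa; maximum is in AC.
τ_max = T_AC·r/J = 59.98·0.0280/9.65×10^-7 = 1.739×10^6 Pa.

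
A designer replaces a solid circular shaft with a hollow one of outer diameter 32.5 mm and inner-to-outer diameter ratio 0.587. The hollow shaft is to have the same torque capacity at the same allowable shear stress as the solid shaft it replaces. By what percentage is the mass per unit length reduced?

Equal τ_max and T ⇒ the solid shaft needs d_s³ = d_o³(1−k⁴), so d_s = 32.5·(1−0.587⁴)^(1/3) = 31.16 mm.
Area ratio A_h/A_s = d_o²(1−k²)/d_s² = (1−k²)/(1−k⁴)^(2/3) = 0.7131.
Mass saving = 1 − 0.7131 = 28.7 %.

28.7 %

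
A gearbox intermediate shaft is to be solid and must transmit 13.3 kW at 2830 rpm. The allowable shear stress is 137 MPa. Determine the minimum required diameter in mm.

ω = 2π·2830/60 = 296.4 rad/s, so T = P/ω = 13.3×10³ / 296.4 = 44.88 N·m.
For a solid shaft τ_max = 16T/(πd³), so d = (16T/(π τ_allow))^(1/3) = (16·44.88/(π·1.37×10^8))^(1/3) = 0.01186 m.

11.9 mm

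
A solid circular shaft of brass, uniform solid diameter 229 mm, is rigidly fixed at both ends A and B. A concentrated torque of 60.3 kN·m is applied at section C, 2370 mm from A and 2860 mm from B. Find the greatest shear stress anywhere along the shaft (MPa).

14.0 MPa

With uniform GJ and both ends fixed, compatibility θ_AC = θ_CB gives T_A·a = T_B·b, together with T_A + T_B = T₀.
T_A = T₀·b/(a+b) = 60300·2860/5230 = 32970 N·m; T_B = 27330 N·m.
τ in each portion: τ_AC = 1.40×10^7 Pa, τ_CB = 1.16×10^7 Pa; maximum is in AC.
τ_max = T_AC·r/J = 32970·0.115/2.70×10^-4 = 1.398×10^7 Pa.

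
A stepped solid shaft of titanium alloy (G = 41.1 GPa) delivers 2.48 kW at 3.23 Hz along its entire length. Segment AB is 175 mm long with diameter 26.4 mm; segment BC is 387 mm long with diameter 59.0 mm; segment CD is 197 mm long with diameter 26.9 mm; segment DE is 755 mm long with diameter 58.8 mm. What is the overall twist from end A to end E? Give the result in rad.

0.0252 rad

ω = 2π·3.23 = 20.29 rad/s, so T = P/ω = 2.48×10³ / 20.29 = 122.2 N·m.
J_AB = π(0.0264)⁴/32 = 4.77×10^-8 m⁴; J_BC = π(0.0590)⁴/32 = 1.19×10^-6 m⁴; J_CD = π(0.0269)⁴/32 = 5.14×10^-8 m⁴; J_DE = π(0.0588)⁴/32 = 1.17×10^-6 m⁴.
θ = (T/G)·Σ L_i/J_i = (122.2/41.1×10⁹)·(0.175/4.77×10^-8 + 0.387/1.19×10^-6 + 0.197/5.14×10^-8 + 0.755/1.17×10^-6) = 0.02518 rad.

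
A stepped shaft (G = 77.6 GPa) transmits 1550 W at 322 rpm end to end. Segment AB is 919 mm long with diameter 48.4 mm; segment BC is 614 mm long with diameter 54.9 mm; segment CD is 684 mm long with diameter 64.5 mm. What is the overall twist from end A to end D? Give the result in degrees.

ω = 2π·322/60 = 33.72 rad/s, so T = P/ω = 1550 / 33.72 = 45.97 N·m.
J_AB = π(0.0484)⁴/32 = 5.39×10^-7 m⁴; J_BC = π(0.0549)⁴/32 = 8.92×10^-7 m⁴; J_CD = π(0.0645)⁴/32 = 1.70×10^-6 m⁴.
θ = (T/G)·Σ L_i/J_i = (45.97/77.6×10⁹)·(0.919/5.39×10^-7 + 0.614/8.92×10^-7 + 0.684/1.70×10^-6) = 1.657×10^-3 rad.

0.0949°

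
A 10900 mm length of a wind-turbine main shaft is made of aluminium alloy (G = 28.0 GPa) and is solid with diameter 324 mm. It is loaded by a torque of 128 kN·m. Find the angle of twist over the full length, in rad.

J = πd⁴/32 = π(0.324)⁴/32 = 1.082×10^-3 m⁴.
θ = T·L/(G·J) = 128000 × 10.9 / (28.0×10⁹ × 1.082×10^-3) = 0.04606 rad.

0.0461 rad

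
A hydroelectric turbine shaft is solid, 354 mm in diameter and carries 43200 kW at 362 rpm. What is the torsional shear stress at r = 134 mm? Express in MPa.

ω = 2π·362/60 = 37.91 rad/s, so T = P/ω = 43200×10³ / 37.91 = 1.140e6 N·m.
J = πd⁴/32 = π(0.354)⁴/32 = 1.542×10^-3 m⁴.
Shear stress varies linearly with radius: τ = T·r/J = 1.140e6 × 0.134 / 1.542×10^-3 = 9.905×10^7 Pa.

99.0 MPa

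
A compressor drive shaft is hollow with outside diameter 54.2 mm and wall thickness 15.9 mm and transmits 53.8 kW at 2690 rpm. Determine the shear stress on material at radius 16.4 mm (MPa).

3.81 MPa

ω = 2π·2690/60 = 281.7 rad/s, so T = P/ω = 53.8×10³ / 281.7 = 191.0 N·m.
J = π(d_o⁴ − d_i⁴)/32 = π(0.0542⁴ − 0.0224⁴)/32 = 8.225×10^-7 m⁴.
Shear stress varies linearly with radius: τ = T·r/J = 191.0 × 0.0164 / 8.225×10^-7 = 3.808×10^6 Pa.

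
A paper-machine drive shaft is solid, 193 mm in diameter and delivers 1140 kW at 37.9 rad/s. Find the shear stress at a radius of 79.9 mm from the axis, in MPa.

17.6 MPa

ω = 37.9 rad/s, so T = P/ω = 1140×10³ / 37.90 = 30080 N·m.
J = πd⁴/32 = π(0.193)⁴/32 = 1.362×10^-4 m⁴.
Shear stress varies linearly with radius: τ = T·r/J = 30080 × 0.0799 / 1.362×10^-4 = 1.764×10^7 Pa.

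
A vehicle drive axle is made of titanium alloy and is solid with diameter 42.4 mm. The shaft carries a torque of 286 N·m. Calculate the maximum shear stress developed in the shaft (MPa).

J = πd⁴/32 = π(0.0424)⁴/32 = 3.173×10^-7 m⁴.
τ_max = T·r/J = 286.0 × 0.0212 / 3.173×10^-7 = 1.911×10^7 Pa.

19.1 MPa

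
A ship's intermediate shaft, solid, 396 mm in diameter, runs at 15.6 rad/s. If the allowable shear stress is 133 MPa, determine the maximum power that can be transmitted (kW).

25300 kW

J = πd⁴/32 = π(0.396)⁴/32 = 2.414×10^-3 m⁴.
T_max = τ_allow·J/r = 1.33×10^8 × 2.414×10^-3 / 0.198 = 1.622e6 N·m.
ω = 15.6 rad/s, so P_max = T_max·ω = 2.530×10^7 W.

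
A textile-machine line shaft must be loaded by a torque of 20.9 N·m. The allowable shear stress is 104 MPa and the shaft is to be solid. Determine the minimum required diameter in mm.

10.1 mm

For a solid shaft τ_max = 16T/(πd³), so d = (16T/(π τ_allow))^(1/3) = (16·20.90/(π·1.04×10^8))^(1/3) = 0.01008 m.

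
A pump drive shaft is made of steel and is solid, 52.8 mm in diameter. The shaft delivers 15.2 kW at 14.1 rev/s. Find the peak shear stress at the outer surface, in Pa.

5.94e6 Pa

ω = 2π·14.1 = 88.59 rad/s, so T = P/ω = 15.2×10³ / 88.59 = 171.6 N·m.
J = πd⁴/32 = π(0.0528)⁴/32 = 7.630×10^-7 m⁴.
τ_max = T·r/J = 171.6 × 0.0264 / 7.630×10^-7 = 5.936×10^6 Pa.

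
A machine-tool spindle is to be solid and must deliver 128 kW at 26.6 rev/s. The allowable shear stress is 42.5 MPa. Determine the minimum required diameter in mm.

ω = 2π·26.6 = 167.1 rad/s, so T = P/ω = 128×10³ / 167.1 = 765.9 N·m.
For a solid shaft τ_max = 16T/(πd³), so d = (16T/(π τ_allow))^(1/3) = (16·765.9/(π·4.25×10^7))^(1/3) = 0.04511 m.

45.1 mm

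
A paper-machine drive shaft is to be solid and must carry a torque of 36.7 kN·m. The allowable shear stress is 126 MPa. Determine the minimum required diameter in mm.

114 mm

For a solid shaft τ_max = 16T/(πd³), so d = (16T/(π τ_allow))^(1/3) = (16·36700/(π·1.26×10^8))^(1/3) = 0.1140 m.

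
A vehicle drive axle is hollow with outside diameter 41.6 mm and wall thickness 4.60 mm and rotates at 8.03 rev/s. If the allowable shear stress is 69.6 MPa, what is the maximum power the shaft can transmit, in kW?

J = π(d_o⁴ − d_i⁴)/32 = π(0.0416⁴ − 0.0324⁴)/32 = 1.858×10^-7 m⁴.
T_max = τ_allow·J/r = 6.96×10^7 × 1.858×10^-7 / 0.0208 = 621.8 N·m.
ω = 2π·8.03 = 50.45 rad/s, so P_max = T_max·ω = 3.137×10^4 W.

31.4 kW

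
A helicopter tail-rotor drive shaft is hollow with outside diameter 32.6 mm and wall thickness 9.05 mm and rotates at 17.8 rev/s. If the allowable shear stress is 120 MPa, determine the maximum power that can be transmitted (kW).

87.7 kW

J = π(d_o⁴ − d_i⁴)/32 = π(0.0326⁴ − 0.0145⁴)/32 = 1.065×10^-7 m⁴.
T_max = τ_allow·J/r = 1.20×10^8 × 1.065×10^-7 / 0.0163 = 784.4 N·m.
ω = 2π·17.8 = 111.8 rad/s, so P_max = T_max·ω = 8.773×10^4 W.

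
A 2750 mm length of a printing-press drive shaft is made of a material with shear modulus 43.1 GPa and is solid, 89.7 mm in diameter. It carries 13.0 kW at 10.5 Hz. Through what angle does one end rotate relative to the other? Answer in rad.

ω = 2π·10.5 = 65.97 rad/s, so T = P/ω = 13.0×10³ / 65.97 = 197.0 N·m.
J = πd⁴/32 = π(0.0897)⁴/32 = 6.356×10^-6 m⁴.
θ = T·L/(G·J) = 197.0 × 2.75 / (43.1×10⁹ × 6.356×10^-6) = 1.978×10^-3 rad.

0.00198 rad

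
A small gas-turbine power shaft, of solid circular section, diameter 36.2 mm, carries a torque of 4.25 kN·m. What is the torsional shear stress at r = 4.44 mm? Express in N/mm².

112 N/mm²

J = πd⁴/32 = π(0.0362)⁴/32 = 1.686×10^-7 m⁴.
Shear stress varies linearly with radius: τ = T·r/J = 4250 × 0.00444 / 1.686×10^-7 = 1.119×10^8 Pa.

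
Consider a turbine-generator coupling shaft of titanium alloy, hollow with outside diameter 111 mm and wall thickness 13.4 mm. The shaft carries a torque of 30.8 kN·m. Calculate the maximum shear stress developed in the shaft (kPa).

171000 kPa

J = π(d_o⁴ − d_i⁴)/32 = π(0.111⁴ − 0.0842⁴)/32 = 9.969×10^-6 m⁴.
τ_max = T·r/J = 30800 × 0.0555 / 9.969×10^-6 = 1.715×10^8 Pa.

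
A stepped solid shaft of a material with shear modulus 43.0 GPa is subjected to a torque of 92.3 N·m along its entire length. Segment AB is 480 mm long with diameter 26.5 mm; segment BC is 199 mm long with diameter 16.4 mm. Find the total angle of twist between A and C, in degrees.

4.67°

J_AB = π(0.0265)⁴/32 = 4.84×10^-8 m⁴; J_BC = π(0.0164)⁴/32 = 7.10×10^-9 m⁴.
θ = (T/G)·Σ L_i/J_i = (92.30/43.0×10⁹)·(0.480/4.84×10^-8 + 0.199/7.10×10^-9) = 0.08143 rad.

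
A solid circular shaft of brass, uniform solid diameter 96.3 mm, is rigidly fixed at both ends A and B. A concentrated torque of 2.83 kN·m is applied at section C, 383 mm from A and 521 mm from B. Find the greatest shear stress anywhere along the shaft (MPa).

With uniform GJ and both ends fixed, compatibility θ_AC = θ_CB gives T_A·a = T_B·b, together with T_A + T_B = T₀.
T_A = T₀·b/(a+b) = 2830·521/904.0 = 1631 N·m; T_B = 1199 N·m.
τ in each portion: τ_AC = 9.30×10^6 Pa, τ_CB = 6.84×10^6 Pa; maximum is in AC.
τ_max = T_AC·r/J = 1631·0.0481/8.44×10^-6 = 9.301×10^6 Pa.

9.30 MPa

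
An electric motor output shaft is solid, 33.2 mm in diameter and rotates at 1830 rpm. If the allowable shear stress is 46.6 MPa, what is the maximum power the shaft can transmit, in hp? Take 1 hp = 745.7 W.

J = πd⁴/32 = π(0.0332)⁴/32 = 1.193×10^-7 m⁴.
T_max = τ_allow·J/r = 4.66×10^7 × 1.193×10^-7 / 0.0166 = 334.8 N·m.
ω = 2π·1830/60 = 191.6 rad/s, so P_max = T_max·ω = 6.417×10^4 W.

86.0 hp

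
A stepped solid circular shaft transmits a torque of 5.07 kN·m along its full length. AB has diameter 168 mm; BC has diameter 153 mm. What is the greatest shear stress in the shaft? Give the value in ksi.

Under the same torque, τ_max = 16T/(πd³) is largest where d is smallest — segment BC (d = 153 mm).
τ_max = 16·5070/(π·(0.153)³) = 7.209×10^6 Pa.

1.05 ksi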